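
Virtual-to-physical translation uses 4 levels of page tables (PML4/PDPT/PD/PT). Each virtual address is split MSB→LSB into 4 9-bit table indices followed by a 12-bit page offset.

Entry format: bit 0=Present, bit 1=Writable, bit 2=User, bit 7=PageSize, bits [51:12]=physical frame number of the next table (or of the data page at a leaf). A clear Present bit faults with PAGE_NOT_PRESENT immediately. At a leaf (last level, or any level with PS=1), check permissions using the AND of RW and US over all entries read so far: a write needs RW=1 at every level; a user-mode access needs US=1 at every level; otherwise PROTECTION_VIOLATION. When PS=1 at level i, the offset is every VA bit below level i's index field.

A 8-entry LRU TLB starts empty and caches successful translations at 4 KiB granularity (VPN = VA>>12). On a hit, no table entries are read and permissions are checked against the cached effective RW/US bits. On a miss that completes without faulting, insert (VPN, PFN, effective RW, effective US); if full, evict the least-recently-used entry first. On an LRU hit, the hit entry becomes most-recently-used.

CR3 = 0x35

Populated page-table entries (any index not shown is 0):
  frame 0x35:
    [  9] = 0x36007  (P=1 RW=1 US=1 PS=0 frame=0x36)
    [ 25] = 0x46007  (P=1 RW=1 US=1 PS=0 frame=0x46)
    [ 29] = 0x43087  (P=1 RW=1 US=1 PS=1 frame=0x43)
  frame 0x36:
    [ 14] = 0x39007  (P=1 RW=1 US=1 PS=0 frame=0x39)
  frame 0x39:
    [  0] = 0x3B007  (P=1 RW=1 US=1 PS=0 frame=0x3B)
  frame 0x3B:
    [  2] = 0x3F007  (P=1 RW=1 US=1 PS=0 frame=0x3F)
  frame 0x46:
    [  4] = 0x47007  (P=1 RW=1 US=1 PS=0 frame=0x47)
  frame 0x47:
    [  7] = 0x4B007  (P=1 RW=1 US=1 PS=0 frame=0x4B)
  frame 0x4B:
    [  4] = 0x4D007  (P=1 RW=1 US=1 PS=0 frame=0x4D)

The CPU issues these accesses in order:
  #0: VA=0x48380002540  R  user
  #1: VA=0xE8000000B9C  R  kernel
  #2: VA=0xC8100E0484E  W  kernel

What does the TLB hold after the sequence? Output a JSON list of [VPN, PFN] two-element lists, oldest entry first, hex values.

Trace:
#0 VA=0x48380002540 (r,user):
  [0] read 0x35 idx=9: raw=0x36007 flags P=1 W=1 U=1 S=0
  [1] read 0x36 idx=14: raw=0x39007 flags P=1 W=1 U=1 S=0
  [2] read 0x39 idx=0: raw=0x3B007 flags P=1 W=1 U=1 S=0
  [3] read 0x3B idx=2: raw=0x3F007 flags P=1 W=1 U=1 S=0
  → PA=0x3F540  (4 entries read)
#1 VA=0xE8000000B9C (r,kernel):
  [0] read 0x35 idx=29: raw=0x43087 flags P=1 W=1 U=1 S=1
  → PA=0x43B9C (huge @L0)  (1 entries read)
#2 VA=0xC8100E0484E (w,kernel):
  [0] read 0x35 idx=25: raw=0x46007 flags P=1 W=1 U=1 S=0
  [1] read 0x46 idx=4: raw=0x47007 flags P=1 W=1 U=1 S=0
  [2] read 0x47 idx=7: raw=0x4B007 flags P=1 W=1 U=1 S=0
  [3] read 0x4B idx=4: raw=0x4D007 flags P=1 W=1 U=1 S=0
  → PA=0x4D84E  (4 entries read)

TLB: [["0x48380002", "0x3F"], ["0xE8000000", "0x43"], ["0xC8100E04", "0x4D"]]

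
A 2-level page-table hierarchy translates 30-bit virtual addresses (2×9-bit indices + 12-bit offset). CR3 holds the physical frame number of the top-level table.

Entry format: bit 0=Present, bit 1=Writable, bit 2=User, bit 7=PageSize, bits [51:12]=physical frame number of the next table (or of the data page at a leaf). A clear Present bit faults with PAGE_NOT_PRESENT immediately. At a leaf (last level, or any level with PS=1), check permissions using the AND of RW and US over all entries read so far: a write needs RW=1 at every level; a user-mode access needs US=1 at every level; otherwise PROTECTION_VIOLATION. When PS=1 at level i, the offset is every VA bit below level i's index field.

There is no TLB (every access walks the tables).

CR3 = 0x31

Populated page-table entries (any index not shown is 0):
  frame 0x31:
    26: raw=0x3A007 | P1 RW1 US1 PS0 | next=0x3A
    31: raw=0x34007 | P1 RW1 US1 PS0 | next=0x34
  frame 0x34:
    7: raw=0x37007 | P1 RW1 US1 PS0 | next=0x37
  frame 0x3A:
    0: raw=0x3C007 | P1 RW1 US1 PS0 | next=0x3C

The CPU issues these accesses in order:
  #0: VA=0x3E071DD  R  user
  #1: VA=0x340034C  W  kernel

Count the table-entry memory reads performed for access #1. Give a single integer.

Walk each access:
#0 VA=0x3E071DD (r,user):
  [0] read 0x31 idx=31: raw=0x34007 flags P=1 W=1 U=1 S=0
  [1] read 0x34 idx=7: raw=0x37007 flags P=1 W=1 U=1 S=0
  ✓ 0x371DD  — 2 lookups
#1 VA=0x340034C (w,kernel):
  [0] read 0x31 idx=26: raw=0x3A007 flags P=1 W=1 U=1 S=0
  [1] read 0x3A idx=0: raw=0x3C007 flags P=1 W=1 U=1 S=0
  ✓ 0x3C34C  — 2 lookups

Entries read for #1: 2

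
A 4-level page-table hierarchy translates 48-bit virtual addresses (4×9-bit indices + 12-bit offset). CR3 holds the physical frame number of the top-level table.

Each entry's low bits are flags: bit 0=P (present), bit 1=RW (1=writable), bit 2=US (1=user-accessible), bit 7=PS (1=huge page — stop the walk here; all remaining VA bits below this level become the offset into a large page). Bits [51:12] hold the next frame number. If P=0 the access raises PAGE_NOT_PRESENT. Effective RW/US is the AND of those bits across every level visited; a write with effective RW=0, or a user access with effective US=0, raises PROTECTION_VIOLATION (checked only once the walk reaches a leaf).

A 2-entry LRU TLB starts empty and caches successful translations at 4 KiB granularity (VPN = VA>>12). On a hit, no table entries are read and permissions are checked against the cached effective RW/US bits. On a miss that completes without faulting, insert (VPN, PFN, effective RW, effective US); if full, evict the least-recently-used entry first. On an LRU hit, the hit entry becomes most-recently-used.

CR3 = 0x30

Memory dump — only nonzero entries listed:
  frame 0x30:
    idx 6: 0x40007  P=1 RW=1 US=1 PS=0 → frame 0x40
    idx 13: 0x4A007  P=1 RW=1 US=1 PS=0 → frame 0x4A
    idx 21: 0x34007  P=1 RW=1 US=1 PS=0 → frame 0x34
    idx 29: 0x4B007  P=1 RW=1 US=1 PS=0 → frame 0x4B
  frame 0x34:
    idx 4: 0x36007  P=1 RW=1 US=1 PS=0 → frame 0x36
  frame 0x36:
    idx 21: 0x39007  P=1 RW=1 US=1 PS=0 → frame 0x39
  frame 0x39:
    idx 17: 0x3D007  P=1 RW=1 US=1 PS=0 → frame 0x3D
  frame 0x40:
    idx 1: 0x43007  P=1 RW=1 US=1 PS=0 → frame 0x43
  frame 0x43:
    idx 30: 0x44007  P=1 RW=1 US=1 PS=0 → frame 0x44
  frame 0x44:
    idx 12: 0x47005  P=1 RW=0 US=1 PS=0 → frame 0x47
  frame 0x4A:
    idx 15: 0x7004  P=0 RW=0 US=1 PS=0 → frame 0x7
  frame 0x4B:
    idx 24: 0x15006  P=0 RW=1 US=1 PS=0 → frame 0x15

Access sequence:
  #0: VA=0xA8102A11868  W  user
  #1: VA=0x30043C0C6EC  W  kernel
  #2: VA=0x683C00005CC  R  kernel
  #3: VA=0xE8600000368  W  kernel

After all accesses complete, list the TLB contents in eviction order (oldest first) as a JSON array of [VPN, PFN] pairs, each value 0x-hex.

Per-access translation:
#0 VA=0xA8102A11868 (w,user):
  [0] read 0x30 idx=21: raw=0x34007 flags P=1 W=1 U=1 S=0
  [1] read 0x34 idx=4: raw=0x36007 flags P=1 W=1 U=1 S=0
  [2] read 0x36 idx=21: raw=0x39007 flags P=1 W=1 U=1 S=0
  [3] read 0x39 idx=17: raw=0x3D007 flags P=1 W=1 U=1 S=0
  ✓ 0x3D868  — 4 lookups
#1 VA=0x30043C0C6EC (w,kernel):
  [0] read 0x30 idx=6: raw=0x40007 flags P=1 W=1 U=1 S=0
  [1] read 0x40 idx=1: raw=0x43007 flags P=1 W=1 U=1 S=0
  [2] read 0x43 idx=30: raw=0x44007 flags P=1 W=1 U=1 S=0
  [3] read 0x44 idx=12: raw=0x47005 flags P=1 W=0 U=1 S=0
  ✗ PROTECTION_VIOLATION  [4 reads]
#2 VA=0x683C00005CC (r,kernel):
  [0] read 0x30 idx=13: raw=0x4A007 flags P=1 W=1 U=1 S=0
  [1] read 0x4A idx=15: raw=0x7004 flags P=0 W=0 U=1 S=0
  ✗ PAGE_NOT_PRESENT  [2 reads]
#3 VA=0xE8600000368 (w,kernel):
  [0] read 0x30 idx=29: raw=0x4B007 flags P=1 W=1 U=1 S=0
  [1] read 0x4B idx=24: raw=0x15006 flags P=0 W=1 U=1 S=0
  ✗ PAGE_NOT_PRESENT  [2 reads]

TLB: [["0xA8102A11", "0x3D"]]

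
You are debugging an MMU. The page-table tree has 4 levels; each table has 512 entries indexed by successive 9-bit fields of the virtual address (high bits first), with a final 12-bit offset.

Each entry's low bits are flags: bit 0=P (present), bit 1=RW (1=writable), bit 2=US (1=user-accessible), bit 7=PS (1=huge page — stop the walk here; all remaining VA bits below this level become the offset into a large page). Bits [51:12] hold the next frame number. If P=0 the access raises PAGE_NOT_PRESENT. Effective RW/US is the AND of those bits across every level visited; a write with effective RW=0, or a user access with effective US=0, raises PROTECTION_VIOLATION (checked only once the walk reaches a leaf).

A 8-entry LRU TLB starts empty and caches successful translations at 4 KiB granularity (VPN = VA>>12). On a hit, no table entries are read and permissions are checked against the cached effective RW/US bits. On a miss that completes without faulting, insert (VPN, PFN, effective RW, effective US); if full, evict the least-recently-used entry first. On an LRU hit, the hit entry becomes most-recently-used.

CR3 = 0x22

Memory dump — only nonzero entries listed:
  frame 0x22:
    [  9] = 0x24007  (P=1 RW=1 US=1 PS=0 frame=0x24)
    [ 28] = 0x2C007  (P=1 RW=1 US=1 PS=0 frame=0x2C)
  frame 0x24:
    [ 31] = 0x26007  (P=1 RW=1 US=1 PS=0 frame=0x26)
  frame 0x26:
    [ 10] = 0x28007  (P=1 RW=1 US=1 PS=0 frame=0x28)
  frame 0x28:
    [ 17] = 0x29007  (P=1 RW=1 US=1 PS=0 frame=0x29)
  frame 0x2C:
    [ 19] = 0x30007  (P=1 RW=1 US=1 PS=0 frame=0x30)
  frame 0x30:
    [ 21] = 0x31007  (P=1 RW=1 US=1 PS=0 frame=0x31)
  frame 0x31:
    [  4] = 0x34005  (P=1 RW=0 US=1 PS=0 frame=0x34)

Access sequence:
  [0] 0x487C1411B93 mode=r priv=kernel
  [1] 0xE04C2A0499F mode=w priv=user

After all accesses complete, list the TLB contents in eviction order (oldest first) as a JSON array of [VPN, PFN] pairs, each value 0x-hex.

Walk each access:
#0 VA=0x487C1411B93 (r,kernel):
  L0 @0x22[9] → 0x24007  P=1,RW=1,US=1,PS=0
  L1 @0x24[31] → 0x26007  P=1,RW=1,US=1,PS=0
  L2 @0x26[10] → 0x28007  P=1,RW=1,US=1,PS=0
  L3 @0x28[17] → 0x29007  P=1,RW=1,US=1,PS=0
  ✓ 0x29B93  — 4 lookups
#1 VA=0xE04C2A0499F (w,user):
  L0 @0x22[28] → 0x2C007  P=1,RW=1,US=1,PS=0
  L1 @0x2C[19] → 0x30007  P=1,RW=1,US=1,PS=0
  L2 @0x30[21] → 0x31007  P=1,RW=1,US=1,PS=0
  L3 @0x31[4] → 0x34005  P=1,RW=0,US=1,PS=0
  → PROTECTION_VIOLATION  (4 entries read)

TLB: [["0x487C1411", "0x29"]]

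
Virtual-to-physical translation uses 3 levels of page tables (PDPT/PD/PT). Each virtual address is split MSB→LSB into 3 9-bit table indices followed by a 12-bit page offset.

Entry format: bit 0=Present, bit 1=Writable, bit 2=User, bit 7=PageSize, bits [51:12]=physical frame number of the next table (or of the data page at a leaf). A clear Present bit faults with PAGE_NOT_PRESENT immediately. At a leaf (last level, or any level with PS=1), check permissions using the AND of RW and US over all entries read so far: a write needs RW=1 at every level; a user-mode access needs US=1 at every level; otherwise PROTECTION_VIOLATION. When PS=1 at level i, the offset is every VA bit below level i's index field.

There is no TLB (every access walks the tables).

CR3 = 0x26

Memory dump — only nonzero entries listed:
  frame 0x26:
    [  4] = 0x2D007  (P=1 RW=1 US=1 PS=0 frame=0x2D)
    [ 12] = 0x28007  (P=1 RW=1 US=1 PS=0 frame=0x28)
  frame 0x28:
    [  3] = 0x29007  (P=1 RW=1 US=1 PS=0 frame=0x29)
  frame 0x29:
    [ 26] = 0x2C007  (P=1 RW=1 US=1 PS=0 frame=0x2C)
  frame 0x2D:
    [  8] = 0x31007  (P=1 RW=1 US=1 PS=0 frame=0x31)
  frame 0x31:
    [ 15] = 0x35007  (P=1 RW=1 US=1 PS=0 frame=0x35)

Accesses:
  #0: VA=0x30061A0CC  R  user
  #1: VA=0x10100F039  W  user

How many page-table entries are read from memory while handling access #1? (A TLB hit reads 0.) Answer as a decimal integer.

Walk each access:
#0 VA=0x30061A0CC (r,user):
  [0] read 0x26 idx=12: raw=0x28007 flags P=1 W=1 U=1 S=0
  [1] read 0x28 idx=3: raw=0x29007 flags P=1 W=1 U=1 S=0
  [2] read 0x29 idx=26: raw=0x2C007 flags P=1 W=1 U=1 S=0
  ✓ 0x2C0CC  — 3 lookups
#1 VA=0x10100F039 (w,user):
  [0] read 0x26 idx=4: raw=0x2D007 flags P=1 W=1 U=1 S=0
  [1] read 0x2D idx=8: raw=0x31007 flags P=1 W=1 U=1 S=0
  [2] read 0x31 idx=15: raw=0x35007 flags P=1 W=1 U=1 S=0
  ✓ 0x35039  — 3 lookups

Entries read for #1: 3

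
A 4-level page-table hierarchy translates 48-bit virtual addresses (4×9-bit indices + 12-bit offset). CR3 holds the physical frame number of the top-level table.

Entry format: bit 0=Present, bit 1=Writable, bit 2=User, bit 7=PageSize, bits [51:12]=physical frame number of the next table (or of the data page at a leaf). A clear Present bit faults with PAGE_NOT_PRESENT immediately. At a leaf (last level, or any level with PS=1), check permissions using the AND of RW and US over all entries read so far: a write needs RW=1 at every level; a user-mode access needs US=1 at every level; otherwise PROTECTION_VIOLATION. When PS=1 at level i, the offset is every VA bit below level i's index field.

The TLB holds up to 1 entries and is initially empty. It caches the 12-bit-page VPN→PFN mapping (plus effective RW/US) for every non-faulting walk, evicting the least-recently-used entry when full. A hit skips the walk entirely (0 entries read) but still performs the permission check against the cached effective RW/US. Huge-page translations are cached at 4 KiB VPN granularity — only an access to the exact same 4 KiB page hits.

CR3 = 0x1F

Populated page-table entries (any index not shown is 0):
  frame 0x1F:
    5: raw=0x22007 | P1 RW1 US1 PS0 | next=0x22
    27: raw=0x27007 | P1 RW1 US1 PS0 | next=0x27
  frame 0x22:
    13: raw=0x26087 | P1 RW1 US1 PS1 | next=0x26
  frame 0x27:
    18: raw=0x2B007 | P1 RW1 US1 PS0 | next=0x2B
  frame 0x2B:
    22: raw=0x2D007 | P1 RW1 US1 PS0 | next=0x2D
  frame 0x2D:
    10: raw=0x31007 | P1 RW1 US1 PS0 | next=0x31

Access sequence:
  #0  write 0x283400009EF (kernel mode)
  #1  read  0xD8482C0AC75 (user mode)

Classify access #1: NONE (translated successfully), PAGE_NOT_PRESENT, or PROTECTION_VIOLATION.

Per-access translation:
#0 VA=0x283400009EF (w,kernel):
  lvl0: tbl 0x1F, slot 5 ⇒ 0x22007 (P1/RW1/US1/PS0)
  lvl1: tbl 0x22, slot 13 ⇒ 0x26087 (P1/RW1/US1/PS1)
  ✓ 0x269EF (huge @L1)  — 2 lookups
#1 VA=0xD8482C0AC75 (r,user):
  lvl0: tbl 0x1F, slot 27 ⇒ 0x27007 (P1/RW1/US1/PS0)
  lvl1: tbl 0x27, slot 18 ⇒ 0x2B007 (P1/RW1/US1/PS0)
  lvl2: tbl 0x2B, slot 22 ⇒ 0x2D007 (P1/RW1/US1/PS0)
  lvl3: tbl 0x2D, slot 10 ⇒ 0x31007 (P1/RW1/US1/PS0)
  ✓ 0x31C75  — 4 lookups

Access #1 fault: NONE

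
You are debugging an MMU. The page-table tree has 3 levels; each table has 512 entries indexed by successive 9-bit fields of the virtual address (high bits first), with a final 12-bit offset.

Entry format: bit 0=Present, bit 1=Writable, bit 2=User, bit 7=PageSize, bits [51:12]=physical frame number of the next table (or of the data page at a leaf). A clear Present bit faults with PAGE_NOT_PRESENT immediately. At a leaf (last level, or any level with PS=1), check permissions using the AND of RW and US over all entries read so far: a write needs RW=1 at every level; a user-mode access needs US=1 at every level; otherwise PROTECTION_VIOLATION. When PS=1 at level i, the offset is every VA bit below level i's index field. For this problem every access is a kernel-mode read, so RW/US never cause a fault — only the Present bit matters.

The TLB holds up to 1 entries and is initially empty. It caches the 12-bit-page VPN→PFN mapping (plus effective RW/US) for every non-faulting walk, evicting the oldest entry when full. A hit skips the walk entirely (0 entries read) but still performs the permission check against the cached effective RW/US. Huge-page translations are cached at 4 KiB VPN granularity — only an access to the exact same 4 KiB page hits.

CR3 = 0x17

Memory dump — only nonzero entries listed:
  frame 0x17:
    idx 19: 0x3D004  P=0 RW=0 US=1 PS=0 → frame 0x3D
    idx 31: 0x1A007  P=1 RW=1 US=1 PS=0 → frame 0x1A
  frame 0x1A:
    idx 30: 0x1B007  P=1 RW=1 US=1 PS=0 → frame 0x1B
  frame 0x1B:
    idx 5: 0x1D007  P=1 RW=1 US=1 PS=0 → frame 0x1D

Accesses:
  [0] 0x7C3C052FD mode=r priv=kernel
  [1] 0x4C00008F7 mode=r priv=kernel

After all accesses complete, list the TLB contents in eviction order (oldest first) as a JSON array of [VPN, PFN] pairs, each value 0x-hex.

Walk each access:
#0 VA=0x7C3C052FD (r,kernel):
  L0 @0x17[31] → 0x1A007  P=1,RW=1,US=1,PS=0
  L1 @0x1A[30] → 0x1B007  P=1,RW=1,US=1,PS=0
  L2 @0x1B[5] → 0x1D007  P=1,RW=1,US=1,PS=0
  ⇒ phys 0x1D2FD  [3 reads]
#1 VA=0x4C00008F7 (r,kernel):
  L0 @0x17[19] → 0x3D004  P=0,RW=0,US=1,PS=0
  ✗ PAGE_NOT_PRESENT  [1 reads]

TLB: [["0x7C3C05", "0x1D"]]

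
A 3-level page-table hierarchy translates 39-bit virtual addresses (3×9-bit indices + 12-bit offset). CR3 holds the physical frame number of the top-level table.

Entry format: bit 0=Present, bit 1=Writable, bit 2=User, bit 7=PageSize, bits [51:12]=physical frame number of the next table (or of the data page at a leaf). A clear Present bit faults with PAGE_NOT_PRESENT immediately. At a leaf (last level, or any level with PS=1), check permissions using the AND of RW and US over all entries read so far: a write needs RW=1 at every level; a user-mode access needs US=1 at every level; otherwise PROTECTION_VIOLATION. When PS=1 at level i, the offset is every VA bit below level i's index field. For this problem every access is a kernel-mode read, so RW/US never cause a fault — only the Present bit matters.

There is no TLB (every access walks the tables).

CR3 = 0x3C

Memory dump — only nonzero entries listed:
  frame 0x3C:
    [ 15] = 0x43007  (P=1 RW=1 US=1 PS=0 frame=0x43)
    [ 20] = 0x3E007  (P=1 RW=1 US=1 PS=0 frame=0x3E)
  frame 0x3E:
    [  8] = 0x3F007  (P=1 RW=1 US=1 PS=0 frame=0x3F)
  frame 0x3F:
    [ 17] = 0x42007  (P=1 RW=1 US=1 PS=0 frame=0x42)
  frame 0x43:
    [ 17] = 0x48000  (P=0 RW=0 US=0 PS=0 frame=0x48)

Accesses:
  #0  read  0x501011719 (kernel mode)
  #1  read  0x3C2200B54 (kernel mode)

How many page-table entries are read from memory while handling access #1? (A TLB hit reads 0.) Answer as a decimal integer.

Walk each access:
#0 VA=0x501011719 (r,kernel):
  L0: frame=0x3C idx=20 entry=0x3E007 [P=1 RW=1 US=1 PS=0]
  L1: frame=0x3E idx=8 entry=0x3F007 [P=1 RW=1 US=1 PS=0]
  L2: frame=0x3F idx=17 entry=0x42007 [P=1 RW=1 US=1 PS=0]
  ✓ 0x42719  — 3 lookups
#1 VA=0x3C2200B54 (r,kernel):
  L0: frame=0x3C idx=15 entry=0x43007 [P=1 RW=1 US=1 PS=0]
  L1: frame=0x43 idx=17 entry=0x48000 [P=0 RW=0 US=0 PS=0]
  ⇒ fault: PAGE_NOT_PRESENT  — 2 lookups

Entries read for #1: 2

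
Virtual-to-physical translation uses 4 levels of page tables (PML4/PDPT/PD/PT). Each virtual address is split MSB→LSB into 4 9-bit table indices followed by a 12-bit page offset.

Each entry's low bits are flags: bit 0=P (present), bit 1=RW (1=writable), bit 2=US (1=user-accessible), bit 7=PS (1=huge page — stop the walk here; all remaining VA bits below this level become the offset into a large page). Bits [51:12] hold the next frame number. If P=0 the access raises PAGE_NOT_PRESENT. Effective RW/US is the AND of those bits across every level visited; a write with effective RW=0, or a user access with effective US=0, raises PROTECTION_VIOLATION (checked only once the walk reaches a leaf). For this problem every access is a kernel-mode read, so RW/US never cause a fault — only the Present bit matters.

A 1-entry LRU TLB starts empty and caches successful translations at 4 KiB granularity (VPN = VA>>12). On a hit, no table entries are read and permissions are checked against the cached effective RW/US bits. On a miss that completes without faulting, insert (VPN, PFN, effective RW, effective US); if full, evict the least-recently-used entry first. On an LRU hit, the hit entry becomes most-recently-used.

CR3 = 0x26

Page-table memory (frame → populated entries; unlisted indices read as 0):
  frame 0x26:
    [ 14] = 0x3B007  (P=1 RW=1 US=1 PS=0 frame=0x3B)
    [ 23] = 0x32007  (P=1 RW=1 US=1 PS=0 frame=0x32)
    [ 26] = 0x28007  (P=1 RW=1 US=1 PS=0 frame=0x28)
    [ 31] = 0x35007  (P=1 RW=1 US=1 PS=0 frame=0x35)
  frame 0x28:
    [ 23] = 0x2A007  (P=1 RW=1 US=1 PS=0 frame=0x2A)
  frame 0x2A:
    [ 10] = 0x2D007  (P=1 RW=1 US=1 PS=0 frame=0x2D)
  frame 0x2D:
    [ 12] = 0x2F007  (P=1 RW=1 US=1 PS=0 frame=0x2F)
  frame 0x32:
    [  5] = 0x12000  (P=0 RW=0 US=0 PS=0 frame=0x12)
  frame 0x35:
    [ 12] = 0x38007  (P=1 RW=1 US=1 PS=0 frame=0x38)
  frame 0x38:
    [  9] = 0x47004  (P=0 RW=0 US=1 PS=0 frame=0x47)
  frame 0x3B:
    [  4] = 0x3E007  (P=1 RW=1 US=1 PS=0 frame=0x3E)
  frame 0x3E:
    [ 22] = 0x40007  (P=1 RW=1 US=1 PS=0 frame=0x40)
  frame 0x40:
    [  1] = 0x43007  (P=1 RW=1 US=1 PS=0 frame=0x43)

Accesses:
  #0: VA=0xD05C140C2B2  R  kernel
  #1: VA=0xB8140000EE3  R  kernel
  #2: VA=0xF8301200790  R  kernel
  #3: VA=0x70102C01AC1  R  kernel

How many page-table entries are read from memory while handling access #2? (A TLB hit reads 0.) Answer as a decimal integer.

Trace:
#0 VA=0xD05C140C2B2 (r,kernel):
  L0: frame=0x26 idx=26 entry=0x28007 [P=1 RW=1 US=1 PS=0]
  L1: frame=0x28 idx=23 entry=0x2A007 [P=1 RW=1 US=1 PS=0]
  L2: frame=0x2A idx=10 entry=0x2D007 [P=1 RW=1 US=1 PS=0]
  L3: frame=0x2D idx=12 entry=0x2F007 [P=1 RW=1 US=1 PS=0]
  ✓ 0x2F2B2  — 4 lookups
#1 VA=0xB8140000EE3 (r,kernel):
  L0: frame=0x26 idx=23 entry=0x32007 [P=1 RW=1 US=1 PS=0]
  L1: frame=0x32 idx=5 entry=0x12000 [P=0 RW=0 US=0 PS=0]
  ⇒ fault: PAGE_NOT_PRESENT  — 2 lookups
#2 VA=0xF8301200790 (r,kernel):
  L0: frame=0x26 idx=31 entry=0x35007 [P=1 RW=1 US=1 PS=0]
  L1: frame=0x35 idx=12 entry=0x38007 [P=1 RW=1 US=1 PS=0]
  L2: frame=0x38 idx=9 entry=0x47004 [P=0 RW=0 US=1 PS=0]
  ⇒ fault: PAGE_NOT_PRESENT  — 3 lookups
#3 VA=0x70102C01AC1 (r,kernel):
  L0: frame=0x26 idx=14 entry=0x3B007 [P=1 RW=1 US=1 PS=0]
  L1: frame=0x3B idx=4 entry=0x3E007 [P=1 RW=1 US=1 PS=0]
  L2: frame=0x3E idx=22 entry=0x40007 [P=1 RW=1 US=1 PS=0]
  L3: frame=0x40 idx=1 entry=0x43007 [P=1 RW=1 US=1 PS=0]
  ✓ 0x43AC1  — 4 lookups

Entries read for #2: 3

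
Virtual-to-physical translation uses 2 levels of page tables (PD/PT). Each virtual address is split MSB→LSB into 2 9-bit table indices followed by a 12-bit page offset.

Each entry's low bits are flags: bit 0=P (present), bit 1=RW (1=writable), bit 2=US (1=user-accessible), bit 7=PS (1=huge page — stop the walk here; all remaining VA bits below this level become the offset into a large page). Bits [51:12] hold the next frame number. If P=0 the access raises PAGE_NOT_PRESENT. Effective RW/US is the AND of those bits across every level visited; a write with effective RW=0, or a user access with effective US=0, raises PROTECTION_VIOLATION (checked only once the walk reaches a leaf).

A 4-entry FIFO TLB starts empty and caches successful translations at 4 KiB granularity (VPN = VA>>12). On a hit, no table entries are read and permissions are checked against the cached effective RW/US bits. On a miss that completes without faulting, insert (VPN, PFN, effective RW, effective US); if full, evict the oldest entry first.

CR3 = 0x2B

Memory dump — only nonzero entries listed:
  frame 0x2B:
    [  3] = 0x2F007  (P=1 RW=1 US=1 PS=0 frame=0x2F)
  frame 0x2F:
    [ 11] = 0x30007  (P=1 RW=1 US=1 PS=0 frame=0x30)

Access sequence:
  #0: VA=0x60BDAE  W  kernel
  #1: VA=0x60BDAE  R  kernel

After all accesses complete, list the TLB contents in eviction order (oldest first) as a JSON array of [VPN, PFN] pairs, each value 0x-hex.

Trace:
#0 VA=0x60BDAE (w,kernel):
  [0] read 0x2B idx=3: raw=0x2F007 flags P=1 W=1 U=1 S=0
  [1] read 0x2F idx=11: raw=0x30007 flags P=1 W=1 U=1 S=0
  ⇒ phys 0x30DAE  [2 reads]
#1 VA=0x60BDAE (r,kernel):
  TLB hit vpn=0x60B → PA=0x30DAE

TLB: [["0x60B", "0x30"]]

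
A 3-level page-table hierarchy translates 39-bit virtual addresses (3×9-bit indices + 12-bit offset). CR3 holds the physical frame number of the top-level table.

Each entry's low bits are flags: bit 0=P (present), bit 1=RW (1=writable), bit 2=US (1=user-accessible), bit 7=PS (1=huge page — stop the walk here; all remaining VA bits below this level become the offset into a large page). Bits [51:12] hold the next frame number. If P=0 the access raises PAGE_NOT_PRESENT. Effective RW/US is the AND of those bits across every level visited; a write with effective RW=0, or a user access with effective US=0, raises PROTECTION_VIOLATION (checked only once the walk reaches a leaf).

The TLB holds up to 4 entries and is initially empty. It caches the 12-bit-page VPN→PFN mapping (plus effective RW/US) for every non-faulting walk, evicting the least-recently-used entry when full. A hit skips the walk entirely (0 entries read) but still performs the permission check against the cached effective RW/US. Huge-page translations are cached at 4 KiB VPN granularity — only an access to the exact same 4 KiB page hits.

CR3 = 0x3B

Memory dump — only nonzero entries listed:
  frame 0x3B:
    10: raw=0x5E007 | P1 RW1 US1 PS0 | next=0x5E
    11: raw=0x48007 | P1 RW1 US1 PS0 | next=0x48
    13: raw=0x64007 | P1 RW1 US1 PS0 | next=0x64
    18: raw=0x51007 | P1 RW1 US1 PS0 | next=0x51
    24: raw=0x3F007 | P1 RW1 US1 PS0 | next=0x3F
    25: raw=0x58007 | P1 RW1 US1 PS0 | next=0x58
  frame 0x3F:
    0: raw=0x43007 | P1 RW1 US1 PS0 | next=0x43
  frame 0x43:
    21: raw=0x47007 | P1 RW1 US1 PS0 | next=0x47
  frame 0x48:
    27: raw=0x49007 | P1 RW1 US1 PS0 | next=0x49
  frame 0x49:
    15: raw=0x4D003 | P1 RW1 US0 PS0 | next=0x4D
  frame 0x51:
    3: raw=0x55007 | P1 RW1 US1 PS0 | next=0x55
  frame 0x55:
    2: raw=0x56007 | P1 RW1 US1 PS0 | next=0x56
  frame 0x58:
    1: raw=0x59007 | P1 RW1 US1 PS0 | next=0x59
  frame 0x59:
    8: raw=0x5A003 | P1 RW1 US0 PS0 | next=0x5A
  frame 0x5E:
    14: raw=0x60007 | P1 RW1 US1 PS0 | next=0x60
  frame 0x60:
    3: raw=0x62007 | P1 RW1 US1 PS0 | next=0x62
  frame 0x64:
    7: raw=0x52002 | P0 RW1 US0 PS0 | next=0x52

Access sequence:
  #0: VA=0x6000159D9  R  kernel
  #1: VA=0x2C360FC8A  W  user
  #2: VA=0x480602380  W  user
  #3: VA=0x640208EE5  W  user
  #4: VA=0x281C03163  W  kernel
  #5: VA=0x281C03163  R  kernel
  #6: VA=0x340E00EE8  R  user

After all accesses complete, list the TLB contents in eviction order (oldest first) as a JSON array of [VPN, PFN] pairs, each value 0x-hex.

Walk each access:
#0 VA=0x6000159D9 (r,kernel):
  L0 @0x3B[24] → 0x3F007  P=1,RW=1,US=1,PS=0
  L1 @0x3F[0] → 0x43007  P=1,RW=1,US=1,PS=0
  L2 @0x43[21] → 0x47007  P=1,RW=1,US=1,PS=0
  → PA=0x479D9  (3 entries read)
#1 VA=0x2C360FC8A (w,user):
  L0 @0x3B[11] → 0x48007  P=1,RW=1,US=1,PS=0
  L1 @0x48[27] → 0x49007  P=1,RW=1,US=1,PS=0
  L2 @0x49[15] → 0x4D003  P=1,RW=1,US=0,PS=0
  → PROTECTION_VIOLATION  (3 entries read)
#2 VA=0x480602380 (w,user):
  L0 @0x3B[18] → 0x51007  P=1,RW=1,US=1,PS=0
  L1 @0x51[3] → 0x55007  P=1,RW=1,US=1,PS=0
  L2 @0x55[2] → 0x56007  P=1,RW=1,US=1,PS=0
  → PA=0x56380  (3 entries read)
#3 VA=0x640208EE5 (w,user):
  L0 @0x3B[25] → 0x58007  P=1,RW=1,US=1,PS=0
  L1 @0x58[1] → 0x59007  P=1,RW=1,US=1,PS=0
  L2 @0x59[8] → 0x5A003  P=1,RW=1,US=0,PS=0
  → PROTECTION_VIOLATION  (3 entries read)
#4 VA=0x281C03163 (w,kernel):
  L0 @0x3B[10] → 0x5E007  P=1,RW=1,US=1,PS=0
  L1 @0x5E[14] → 0x60007  P=1,RW=1,US=1,PS=0
  L2 @0x60[3] → 0x62007  P=1,RW=1,US=1,PS=0
  → PA=0x62163  (3 entries read)
#5 VA=0x281C03163 (r,kernel):
  TLB hit vpn=0x281C03 → PA=0x62163
#6 VA=0x340E00EE8 (r,user):
  L0 @0x3B[13] → 0x64007  P=1,RW=1,US=1,PS=0
  L1 @0x64[7] → 0x52002  P=0,RW=1,US=0,PS=0
  → PAGE_NOT_PRESENT  (2 entries read)

TLB: [["0x600015", "0x47"], ["0x480602", "0x56"], ["0x281C03", "0x62"]]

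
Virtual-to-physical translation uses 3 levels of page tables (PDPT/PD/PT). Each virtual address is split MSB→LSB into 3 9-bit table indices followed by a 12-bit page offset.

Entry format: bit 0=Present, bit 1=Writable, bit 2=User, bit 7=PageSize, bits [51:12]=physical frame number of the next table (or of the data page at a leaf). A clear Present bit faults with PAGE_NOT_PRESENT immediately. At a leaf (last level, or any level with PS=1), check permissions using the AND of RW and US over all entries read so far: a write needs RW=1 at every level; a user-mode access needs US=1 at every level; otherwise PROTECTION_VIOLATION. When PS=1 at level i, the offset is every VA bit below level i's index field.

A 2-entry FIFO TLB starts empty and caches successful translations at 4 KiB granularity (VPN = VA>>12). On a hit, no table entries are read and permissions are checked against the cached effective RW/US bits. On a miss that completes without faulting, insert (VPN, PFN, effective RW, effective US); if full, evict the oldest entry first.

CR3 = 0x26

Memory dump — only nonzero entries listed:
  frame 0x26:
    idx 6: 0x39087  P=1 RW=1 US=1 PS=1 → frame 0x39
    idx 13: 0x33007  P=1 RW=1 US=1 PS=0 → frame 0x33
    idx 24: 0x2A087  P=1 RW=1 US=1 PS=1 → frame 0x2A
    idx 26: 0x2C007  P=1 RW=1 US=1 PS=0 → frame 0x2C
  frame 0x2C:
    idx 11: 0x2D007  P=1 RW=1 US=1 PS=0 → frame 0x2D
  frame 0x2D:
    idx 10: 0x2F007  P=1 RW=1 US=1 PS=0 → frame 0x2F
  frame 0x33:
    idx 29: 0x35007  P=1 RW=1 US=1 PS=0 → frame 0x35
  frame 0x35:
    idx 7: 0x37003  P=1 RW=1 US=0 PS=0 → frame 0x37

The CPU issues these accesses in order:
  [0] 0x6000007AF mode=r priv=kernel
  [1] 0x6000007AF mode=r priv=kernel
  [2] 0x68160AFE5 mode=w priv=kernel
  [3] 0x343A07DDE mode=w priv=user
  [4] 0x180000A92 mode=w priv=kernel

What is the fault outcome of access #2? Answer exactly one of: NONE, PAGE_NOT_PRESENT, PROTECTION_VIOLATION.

Trace:
#0 VA=0x6000007AF (r,kernel):
  [0] read 0x26 idx=24: raw=0x2A087 flags P=1 W=1 U=1 S=1
  ✓ 0x2A7AF (huge @L0)  — 1 lookups
#1 VA=0x6000007AF (r,kernel):
  TLB hit vpn=0x600000 → PA=0x2A7AF
#2 VA=0x68160AFE5 (w,kernel):
  [0] read 0x26 idx=26: raw=0x2C007 flags P=1 W=1 U=1 S=0
  [1] read 0x2C idx=11: raw=0x2D007 flags P=1 W=1 U=1 S=0
  [2] read 0x2D idx=10: raw=0x2F007 flags P=1 W=1 U=1 S=0
  ✓ 0x2FFE5  — 3 lookups
#3 VA=0x343A07DDE (w,user):
  [0] read 0x26 idx=13: raw=0x33007 flags P=1 W=1 U=1 S=0
  [1] read 0x33 idx=29: raw=0x35007 flags P=1 W=1 U=1 S=0
  [2] read 0x35 idx=7: raw=0x37003 flags P=1 W=1 U=0 S=0
  ✗ PROTECTION_VIOLATION  [3 reads]
#4 VA=0x180000A92 (w,kernel):
  [0] read 0x26 idx=6: raw=0x39087 flags P=1 W=1 U=1 S=1
  ✓ 0x39A92 (huge @L0)  — 1 lookups

Access #2 fault: NONE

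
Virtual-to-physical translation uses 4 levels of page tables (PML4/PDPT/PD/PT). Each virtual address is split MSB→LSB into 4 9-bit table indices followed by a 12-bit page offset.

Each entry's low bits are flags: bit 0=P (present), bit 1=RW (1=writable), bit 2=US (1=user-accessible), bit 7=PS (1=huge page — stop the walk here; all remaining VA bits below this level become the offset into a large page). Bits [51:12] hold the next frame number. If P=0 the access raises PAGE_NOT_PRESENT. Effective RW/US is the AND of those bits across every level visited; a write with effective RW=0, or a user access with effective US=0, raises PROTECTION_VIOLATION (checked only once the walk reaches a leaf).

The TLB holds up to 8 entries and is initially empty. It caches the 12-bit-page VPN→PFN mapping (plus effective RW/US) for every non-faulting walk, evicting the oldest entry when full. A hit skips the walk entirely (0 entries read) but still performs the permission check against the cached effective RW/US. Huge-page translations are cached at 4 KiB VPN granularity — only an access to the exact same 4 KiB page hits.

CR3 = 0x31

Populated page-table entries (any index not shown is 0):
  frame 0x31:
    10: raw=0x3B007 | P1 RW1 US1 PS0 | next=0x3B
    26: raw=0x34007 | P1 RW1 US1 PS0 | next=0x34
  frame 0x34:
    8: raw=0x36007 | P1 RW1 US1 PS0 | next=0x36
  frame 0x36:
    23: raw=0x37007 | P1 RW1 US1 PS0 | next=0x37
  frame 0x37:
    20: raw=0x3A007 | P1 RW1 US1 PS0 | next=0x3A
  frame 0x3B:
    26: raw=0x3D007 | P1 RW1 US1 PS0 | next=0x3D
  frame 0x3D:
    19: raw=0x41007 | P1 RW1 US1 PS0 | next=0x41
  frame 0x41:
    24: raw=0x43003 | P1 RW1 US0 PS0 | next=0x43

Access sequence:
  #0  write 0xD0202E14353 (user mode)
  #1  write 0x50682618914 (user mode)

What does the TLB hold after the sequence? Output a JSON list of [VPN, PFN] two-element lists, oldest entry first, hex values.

Trace:
#0 VA=0xD0202E14353 (w,user):
  [0] read 0x31 idx=26: raw=0x34007 flags P=1 W=1 U=1 S=0
  [1] read 0x34 idx=8: raw=0x36007 flags P=1 W=1 U=1 S=0
  [2] read 0x36 idx=23: raw=0x37007 flags P=1 W=1 U=1 S=0
  [3] read 0x37 idx=20: raw=0x3A007 flags P=1 W=1 U=1 S=0
  ⇒ phys 0x3A353  [4 reads]
#1 VA=0x50682618914 (w,user):
  [0] read 0x31 idx=10: raw=0x3B007 flags P=1 W=1 U=1 S=0
  [1] read 0x3B idx=26: raw=0x3D007 flags P=1 W=1 U=1 S=0
  [2] read 0x3D idx=19: raw=0x41007 flags P=1 W=1 U=1 S=0
  [3] read 0x41 idx=24: raw=0x43003 flags P=1 W=1 U=0 S=0
  ⇒ fault: PROTECTION_VIOLATION  — 4 lookups

TLB: [["0xD0202E14", "0x3A"]]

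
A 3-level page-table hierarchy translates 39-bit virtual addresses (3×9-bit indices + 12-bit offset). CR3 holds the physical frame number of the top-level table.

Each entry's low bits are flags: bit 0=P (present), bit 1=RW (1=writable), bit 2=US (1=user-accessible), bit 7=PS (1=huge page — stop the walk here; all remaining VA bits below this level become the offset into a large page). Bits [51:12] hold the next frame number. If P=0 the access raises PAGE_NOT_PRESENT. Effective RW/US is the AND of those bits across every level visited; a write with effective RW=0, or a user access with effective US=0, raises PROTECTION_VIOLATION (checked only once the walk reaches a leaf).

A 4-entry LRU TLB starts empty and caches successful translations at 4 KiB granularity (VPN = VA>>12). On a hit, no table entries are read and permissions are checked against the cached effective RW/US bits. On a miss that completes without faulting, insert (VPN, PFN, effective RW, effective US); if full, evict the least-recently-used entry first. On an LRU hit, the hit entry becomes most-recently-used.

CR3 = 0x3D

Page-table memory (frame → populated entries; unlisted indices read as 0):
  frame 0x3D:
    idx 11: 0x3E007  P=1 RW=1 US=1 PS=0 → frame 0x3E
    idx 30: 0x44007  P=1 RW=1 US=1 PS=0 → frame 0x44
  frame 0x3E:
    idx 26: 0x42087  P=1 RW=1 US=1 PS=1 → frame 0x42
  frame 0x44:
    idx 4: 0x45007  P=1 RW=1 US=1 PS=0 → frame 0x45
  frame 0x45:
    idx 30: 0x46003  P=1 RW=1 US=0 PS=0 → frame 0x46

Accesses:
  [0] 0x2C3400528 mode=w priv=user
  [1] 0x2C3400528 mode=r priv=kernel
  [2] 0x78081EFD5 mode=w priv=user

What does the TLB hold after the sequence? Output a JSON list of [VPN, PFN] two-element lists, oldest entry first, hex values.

Walk each access:
#0 VA=0x2C3400528 (w,user):
  L0 @0x3D[11] → 0x3E007  P=1,RW=1,US=1,PS=0
  L1 @0x3E[26] → 0x42087  P=1,RW=1,US=1,PS=1
  ⇒ phys 0x42528 (huge @L1)  [2 reads]
#1 VA=0x2C3400528 (r,kernel):
  TLB hit vpn=0x2C3400 → PA=0x42528
#2 VA=0x78081EFD5 (w,user):
  L0 @0x3D[30] → 0x44007  P=1,RW=1,US=1,PS=0
  L1 @0x44[4] → 0x45007  P=1,RW=1,US=1,PS=0
  L2 @0x45[30] → 0x46003  P=1,RW=1,US=0,PS=0
  ✗ PROTECTION_VIOLATION  [3 reads]

TLB: [["0x2C3400", "0x42"]]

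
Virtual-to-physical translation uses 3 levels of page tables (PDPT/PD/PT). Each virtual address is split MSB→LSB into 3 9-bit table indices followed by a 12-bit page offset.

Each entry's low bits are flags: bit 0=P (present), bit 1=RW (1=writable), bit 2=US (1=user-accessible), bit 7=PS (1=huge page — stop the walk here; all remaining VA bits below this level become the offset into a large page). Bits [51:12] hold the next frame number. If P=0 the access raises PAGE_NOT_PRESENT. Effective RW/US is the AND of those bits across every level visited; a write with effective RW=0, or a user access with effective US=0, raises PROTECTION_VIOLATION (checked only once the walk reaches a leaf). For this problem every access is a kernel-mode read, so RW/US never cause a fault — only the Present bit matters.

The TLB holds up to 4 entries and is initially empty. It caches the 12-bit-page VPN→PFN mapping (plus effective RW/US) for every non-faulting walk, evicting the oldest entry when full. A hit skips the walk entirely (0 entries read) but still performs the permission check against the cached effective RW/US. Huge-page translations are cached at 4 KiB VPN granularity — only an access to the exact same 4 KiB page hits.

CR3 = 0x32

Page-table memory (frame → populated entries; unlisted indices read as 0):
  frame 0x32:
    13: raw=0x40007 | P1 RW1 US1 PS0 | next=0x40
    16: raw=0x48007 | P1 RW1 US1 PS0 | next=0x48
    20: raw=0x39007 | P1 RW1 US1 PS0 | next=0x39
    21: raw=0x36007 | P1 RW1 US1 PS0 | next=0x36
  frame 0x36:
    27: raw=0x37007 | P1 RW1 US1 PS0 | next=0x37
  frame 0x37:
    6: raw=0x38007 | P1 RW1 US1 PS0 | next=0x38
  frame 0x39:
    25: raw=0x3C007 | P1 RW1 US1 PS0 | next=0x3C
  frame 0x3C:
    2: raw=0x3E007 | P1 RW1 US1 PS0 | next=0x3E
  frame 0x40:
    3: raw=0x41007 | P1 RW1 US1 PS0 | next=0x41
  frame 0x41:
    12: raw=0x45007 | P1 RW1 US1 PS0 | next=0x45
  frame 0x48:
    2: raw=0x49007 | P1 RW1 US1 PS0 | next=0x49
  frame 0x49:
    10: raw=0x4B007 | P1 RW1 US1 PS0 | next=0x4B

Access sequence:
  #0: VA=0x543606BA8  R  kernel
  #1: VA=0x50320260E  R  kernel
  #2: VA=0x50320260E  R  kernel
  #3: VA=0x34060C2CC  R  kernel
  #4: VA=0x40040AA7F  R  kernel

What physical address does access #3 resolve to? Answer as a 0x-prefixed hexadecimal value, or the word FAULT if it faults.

Walk each access:
#0 VA=0x543606BA8 (r,kernel):
  L0 @0x32[21] → 0x36007  P=1,RW=1,US=1,PS=0
  L1 @0x36[27] → 0x37007  P=1,RW=1,US=1,PS=0
  L2 @0x37[6] → 0x38007  P=1,RW=1,US=1,PS=0
  → PA=0x38BA8  (3 entries read)
#1 VA=0x50320260E (r,kernel):
  L0 @0x32[20] → 0x39007  P=1,RW=1,US=1,PS=0
  L1 @0x39[25] → 0x3C007  P=1,RW=1,US=1,PS=0
  L2 @0x3C[2] → 0x3E007  P=1,RW=1,US=1,PS=0
  → PA=0x3E60E  (3 entries read)
#2 VA=0x50320260E (r,kernel):
  TLB hit vpn=0x503202 → PA=0x3E60E
#3 VA=0x34060C2CC (r,kernel):
  L0 @0x32[13] → 0x40007  P=1,RW=1,US=1,PS=0
  L1 @0x40[3] → 0x41007  P=1,RW=1,US=1,PS=0
  L2 @0x41[12] → 0x45007  P=1,RW=1,US=1,PS=0
  → PA=0x452CC  (3 entries read)
#4 VA=0x40040AA7F (r,kernel):
  L0 @0x32[16] → 0x48007  P=1,RW=1,US=1,PS=0
  L1 @0x48[2] → 0x49007  P=1,RW=1,US=1,PS=0
  L2 @0x49[10] → 0x4B007  P=1,RW=1,US=1,PS=0
  → PA=0x4BA7F  (3 entries read)

Access #3 PA: 0x452CC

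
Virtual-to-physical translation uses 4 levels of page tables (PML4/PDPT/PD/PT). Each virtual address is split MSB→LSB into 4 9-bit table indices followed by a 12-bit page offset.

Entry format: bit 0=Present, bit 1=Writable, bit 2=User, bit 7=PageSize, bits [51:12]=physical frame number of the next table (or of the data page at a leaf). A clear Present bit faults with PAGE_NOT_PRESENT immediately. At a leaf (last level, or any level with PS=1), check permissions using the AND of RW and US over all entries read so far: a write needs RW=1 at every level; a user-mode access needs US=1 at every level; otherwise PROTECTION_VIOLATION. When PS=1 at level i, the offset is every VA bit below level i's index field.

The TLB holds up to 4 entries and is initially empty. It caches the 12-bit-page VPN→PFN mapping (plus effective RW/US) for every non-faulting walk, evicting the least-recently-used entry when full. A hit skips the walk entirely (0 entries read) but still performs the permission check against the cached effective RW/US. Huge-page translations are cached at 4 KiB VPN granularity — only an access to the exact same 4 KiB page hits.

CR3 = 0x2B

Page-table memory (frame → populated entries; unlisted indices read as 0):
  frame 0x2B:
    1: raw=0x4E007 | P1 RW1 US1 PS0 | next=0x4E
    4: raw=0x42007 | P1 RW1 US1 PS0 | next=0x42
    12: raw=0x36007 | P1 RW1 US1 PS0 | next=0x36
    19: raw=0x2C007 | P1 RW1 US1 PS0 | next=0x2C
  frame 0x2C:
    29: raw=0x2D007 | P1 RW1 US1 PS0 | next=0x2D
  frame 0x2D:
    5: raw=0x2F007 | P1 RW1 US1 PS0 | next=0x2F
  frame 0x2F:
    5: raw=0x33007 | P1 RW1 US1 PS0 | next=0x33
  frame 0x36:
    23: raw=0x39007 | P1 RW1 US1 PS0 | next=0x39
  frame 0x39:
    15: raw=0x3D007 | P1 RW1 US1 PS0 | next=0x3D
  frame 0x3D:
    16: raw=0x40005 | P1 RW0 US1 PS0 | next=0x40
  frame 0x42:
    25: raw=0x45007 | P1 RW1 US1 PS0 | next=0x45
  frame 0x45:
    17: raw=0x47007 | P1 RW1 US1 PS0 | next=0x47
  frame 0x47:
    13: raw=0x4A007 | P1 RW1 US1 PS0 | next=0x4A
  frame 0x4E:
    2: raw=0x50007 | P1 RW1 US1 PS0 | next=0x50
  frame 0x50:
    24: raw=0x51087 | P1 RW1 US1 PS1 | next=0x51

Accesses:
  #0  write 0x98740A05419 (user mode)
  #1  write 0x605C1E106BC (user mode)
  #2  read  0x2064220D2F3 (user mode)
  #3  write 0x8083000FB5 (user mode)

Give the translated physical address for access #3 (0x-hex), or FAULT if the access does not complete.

Trace:
#0 VA=0x98740A05419 (w,user):
  L0: frame=0x2B idx=19 entry=0x2C007 [P=1 RW=1 US=1 PS=0]
  L1: frame=0x2C idx=29 entry=0x2D007 [P=1 RW=1 US=1 PS=0]
  L2: frame=0x2D idx=5 entry=0x2F007 [P=1 RW=1 US=1 PS=0]
  L3: frame=0x2F idx=5 entry=0x33007 [P=1 RW=1 US=1 PS=0]
  ✓ 0x33419  — 4 lookups
#1 VA=0x605C1E106BC (w,user):
  L0: frame=0x2B idx=12 entry=0x36007 [P=1 RW=1 US=1 PS=0]
  L1: frame=0x36 idx=23 entry=0x39007 [P=1 RW=1 US=1 PS=0]
  L2: frame=0x39 idx=15 entry=0x3D007 [P=1 RW=1 US=1 PS=0]
  L3: frame=0x3D idx=16 entry=0x40005 [P=1 RW=0 US=1 PS=0]
  ⇒ fault: PROTECTION_VIOLATION  — 4 lookups
#2 VA=0x2064220D2F3 (r,user):
  L0: frame=0x2B idx=4 entry=0x42007 [P=1 RW=1 US=1 PS=0]
  L1: frame=0x42 idx=25 entry=0x45007 [P=1 RW=1 US=1 PS=0]
  L2: frame=0x45 idx=17 entry=0x47007 [P=1 RW=1 US=1 PS=0]
  L3: frame=0x47 idx=13 entry=0x4A007 [P=1 RW=1 US=1 PS=0]
  ✓ 0x4A2F3  — 4 lookups
#3 VA=0x8083000FB5 (w,user):
  L0: frame=0x2B idx=1 entry=0x4E007 [P=1 RW=1 US=1 PS=0]
  L1: frame=0x4E idx=2 entry=0x50007 [P=1 RW=1 US=1 PS=0]
  L2: frame=0x50 idx=24 entry=0x51087 [P=1 RW=1 US=1 PS=1]
  ✓ 0x51FB5 (huge @L2)  — 3 lookups

Access #3 PA: 0x51FB5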